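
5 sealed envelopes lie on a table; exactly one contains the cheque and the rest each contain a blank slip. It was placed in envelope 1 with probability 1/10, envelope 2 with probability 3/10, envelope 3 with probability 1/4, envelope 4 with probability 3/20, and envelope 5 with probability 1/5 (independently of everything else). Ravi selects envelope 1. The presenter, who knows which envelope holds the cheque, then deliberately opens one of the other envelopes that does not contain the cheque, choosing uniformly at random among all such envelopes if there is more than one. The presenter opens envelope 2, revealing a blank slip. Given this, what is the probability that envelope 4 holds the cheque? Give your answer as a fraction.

2/9

Apply Bayes' rule, conditioning on where the cheque actually is.
If it is in envelope 1 (prior 1/10): the presenter has 4 equally likely choices, so probability 1/4; weight (1/10)·(1/4) = 1/40.
If it is in envelope 2 (prior 3/10): the presenter opened envelope 2, so this case is ruled out; weight (3/10)·0 = 0.
If it is in envelope 3 (prior 1/4): the presenter has 3 equally likely choices, so probability 1/3; weight (1/4)·(1/3) = 1/12.
If it is in envelope 4 (prior 3/20): the presenter has 3 equally likely choices, so probability 1/3; weight (3/20)·(1/3) = 1/20.
If it is in envelope 5 (prior 1/5): the presenter has 3 equally likely choices, so probability 1/3; weight (1/5)·(1/3) = 1/15.
The weights sum to 9/40.
So P(the cheque in envelope 4 | the presenter opened envelope 2) = (1/20) / (9/40) = 2/9.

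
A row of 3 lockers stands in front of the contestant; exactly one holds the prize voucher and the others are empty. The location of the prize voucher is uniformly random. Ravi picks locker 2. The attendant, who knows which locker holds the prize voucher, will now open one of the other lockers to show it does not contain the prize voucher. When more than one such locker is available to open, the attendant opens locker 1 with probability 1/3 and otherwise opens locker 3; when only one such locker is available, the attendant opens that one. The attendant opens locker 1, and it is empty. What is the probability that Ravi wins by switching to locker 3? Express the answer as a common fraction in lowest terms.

Condition on the true location of the prize voucher.
If it is in locker 1 (prior 1/3): the attendant opened locker 1, so this case is ruled out; weight (1/3)·0 = 0.
If it is in locker 2 (prior 1/3): locker 1 is available, opened with probability 1/3; weight (1/3)·(1/3) = 1/9.
If it is in locker 3 (prior 1/3): only locker 1 is available, probability 1; weight (1/3)·1 = 1/3.
The weights sum to 4/9.
So P(the prize voucher in locker 3 | the attendant opened locker 1) = (1/3) / (4/9) = 3/4.

3/4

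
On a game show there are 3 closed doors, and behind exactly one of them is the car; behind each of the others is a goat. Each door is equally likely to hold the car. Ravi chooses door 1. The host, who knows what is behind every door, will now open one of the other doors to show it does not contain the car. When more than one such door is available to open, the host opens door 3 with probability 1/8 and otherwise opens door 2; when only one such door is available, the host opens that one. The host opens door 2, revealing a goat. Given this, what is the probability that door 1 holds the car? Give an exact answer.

7/15

Condition on the true location of the car.
If it is behind door 1 (prior 1/3): door 3 is available but not opened, probability 7/8; weight (1/3)·(7/8) = 7/24.
If it is behind door 2 (prior 1/3): the host opened door 2, so this case is ruled out; weight (1/3)·0 = 0.
If it is behind door 3 (prior 1/3): only door 2 is available, probability 1; weight (1/3)·1 = 1/3.
The weights sum to 5/8.
So P(the car behind door 1 | the host opened door 2) = (7/24) / (5/8) = 7/15.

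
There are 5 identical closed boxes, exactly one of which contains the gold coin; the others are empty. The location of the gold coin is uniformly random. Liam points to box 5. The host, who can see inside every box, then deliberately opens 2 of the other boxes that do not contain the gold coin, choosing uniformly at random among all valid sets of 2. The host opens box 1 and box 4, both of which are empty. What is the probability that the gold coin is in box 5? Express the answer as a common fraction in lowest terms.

1/5

Condition on the true location of the gold coin.
If it is in either of boxes 1 and 4 (prior 1/5 each): that box was opened and seen not to hold the prize — ruled out; weight (1/5)·0 = 0 each.
If it is in either of boxes 2 and 3 (prior 1/5 each): the host has 3 equally likely choices, so probability 1/3; weight (1/5)·(1/3) = 1/15 each.
If it is in box 5 (prior 1/5): the host has 6 equally likely choices, so probability 1/6; weight (1/5)·(1/6) = 1/30.
The weights sum to 1/6.
So P(the gold coin in box 5 | the host opened box 1 and box 4) = (1/30) / (1/6) = 1/5.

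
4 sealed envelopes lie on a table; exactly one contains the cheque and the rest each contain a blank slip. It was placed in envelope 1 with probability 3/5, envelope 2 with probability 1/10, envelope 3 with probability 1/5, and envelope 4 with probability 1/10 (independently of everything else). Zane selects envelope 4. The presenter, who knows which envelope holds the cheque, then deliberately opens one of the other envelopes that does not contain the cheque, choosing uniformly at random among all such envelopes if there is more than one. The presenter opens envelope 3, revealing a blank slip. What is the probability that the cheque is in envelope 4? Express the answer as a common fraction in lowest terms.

Apply Bayes' rule, conditioning on where the cheque actually is.
If it is in envelope 1 (prior 3/5): the presenter has 2 equally likely choices, so probability 1/2; weight (3/5)·(1/2) = 3/10.
If it is in envelope 2 (prior 1/10): the presenter has 2 equally likely choices, so probability 1/2; weight (1/10)·(1/2) = 1/20.
If it is in envelope 3 (prior 1/5): the presenter opened envelope 3, so this case is ruled out; weight (1/5)·0 = 0.
If it is in envelope 4 (prior 1/10): the presenter has 3 equally likely choices, so probability 1/3; weight (1/10)·(1/3) = 1/30.
The weights sum to 23/60.
So P(the cheque in envelope 4 | the presenter opened envelope 3) = (1/30) / (23/60) = 2/23.

2/23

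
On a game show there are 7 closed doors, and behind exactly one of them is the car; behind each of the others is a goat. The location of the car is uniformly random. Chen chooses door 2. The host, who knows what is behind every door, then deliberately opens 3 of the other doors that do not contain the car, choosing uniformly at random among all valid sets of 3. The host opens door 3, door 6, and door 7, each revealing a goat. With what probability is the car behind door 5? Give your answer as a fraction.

Apply Bayes' rule, conditioning on where the car actually is.
If it is behind any of doors 1, 4, and 5 (prior 1/7 each): the host has 10 equally likely choices, so probability 1/10; weight (1/7)·(1/10) = 1/70 each.
If it is behind door 2 (prior 1/7): the host has 20 equally likely choices, so probability 1/20; weight (1/7)·(1/20) = 1/140.
If it is behind any of doors 3, 6, and 7 (prior 1/7 each): that door was opened and seen not to hold the prize — ruled out; weight (1/7)·0 = 0 each.
The weights sum to 1/20.
So P(the car behind door 5 | the host opened door 3, door 6, and door 7) = (1/70) / (1/20) = 2/7.

2/7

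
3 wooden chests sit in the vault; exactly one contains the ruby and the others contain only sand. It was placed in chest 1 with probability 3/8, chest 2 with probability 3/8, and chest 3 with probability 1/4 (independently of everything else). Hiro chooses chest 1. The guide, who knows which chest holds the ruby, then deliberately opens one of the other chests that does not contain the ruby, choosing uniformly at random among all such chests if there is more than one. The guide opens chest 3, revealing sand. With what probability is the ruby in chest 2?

Consider each possible location of the ruby in turn.
If it is in chest 1 (prior 3/8): the guide has 2 equally likely choices, so probability 1/2; weight (3/8)·(1/2) = 3/16.
If it is in chest 2 (prior 3/8): the guide has no choice, probability 1; weight (3/8)·1 = 3/8.
If it is in chest 3 (prior 1/4): the guide opened chest 3, so this case is ruled out; weight (1/4)·0 = 0.
The weights sum to 9/16.
So P(the ruby in chest 2 | the guide opened chest 3) = (3/8) / (9/16) = 2/3.

2/3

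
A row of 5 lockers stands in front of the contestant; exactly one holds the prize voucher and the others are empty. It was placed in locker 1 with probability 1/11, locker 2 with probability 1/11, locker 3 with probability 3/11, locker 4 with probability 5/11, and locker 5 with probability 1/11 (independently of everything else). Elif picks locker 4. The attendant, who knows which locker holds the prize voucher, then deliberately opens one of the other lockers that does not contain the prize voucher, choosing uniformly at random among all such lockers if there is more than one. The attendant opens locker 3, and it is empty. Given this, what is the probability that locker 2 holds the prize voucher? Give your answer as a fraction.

4/27

Consider each possible location of the prize voucher in turn.
If it is in any of lockers 1, 2, and 5 (prior 1/11 each): the attendant has 3 equally likely choices, so probability 1/3; weight (1/11)·(1/3) = 1/33 each.
If it is in locker 3 (prior 3/11): the attendant opened locker 3, so this case is ruled out; weight (3/11)·0 = 0.
If it is in locker 4 (prior 5/11): the attendant has 4 equally likely choices, so probability 1/4; weight (5/11)·(1/4) = 5/44.
The weights sum to 9/44.
So P(the prize voucher in locker 2 | the attendant opened locker 3) = (1/33) / (9/44) = 4/27.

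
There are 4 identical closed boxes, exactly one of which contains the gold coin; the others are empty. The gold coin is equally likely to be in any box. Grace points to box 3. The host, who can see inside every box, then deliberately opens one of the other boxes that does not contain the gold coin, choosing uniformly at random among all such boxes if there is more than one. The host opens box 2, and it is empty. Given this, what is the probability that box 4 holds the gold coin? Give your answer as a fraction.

3/8

Consider each possible location of the gold coin in turn.
If it is in either of boxes 1 and 4 (prior 1/4 each): the host has 2 equally likely choices, so probability 1/2; weight (1/4)·(1/2) = 1/8 each.
If it is in box 2 (prior 1/4): the host opened box 2, so this case is ruled out; weight (1/4)·0 = 0.
If it is in box 3 (prior 1/4): the host has 3 equally likely choices, so probability 1/3; weight (1/4)·(1/3) = 1/12.
The weights sum to 1/3.
So P(the gold coin in box 4 | the host opened box 2) = (1/8) / (1/3) = 3/8.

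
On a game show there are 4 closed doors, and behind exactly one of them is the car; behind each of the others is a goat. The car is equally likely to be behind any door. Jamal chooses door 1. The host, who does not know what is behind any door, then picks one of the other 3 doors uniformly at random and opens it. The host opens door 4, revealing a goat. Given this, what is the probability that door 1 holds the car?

1/3

Because the host chose which door to open without knowing where the car is, the choice is independent of the prize location. Learning that door 4 does not hold the car simply rules out that one location and leaves the remaining 3 doors still equally likely by symmetry.
So P(the car behind door 1) = 1/3.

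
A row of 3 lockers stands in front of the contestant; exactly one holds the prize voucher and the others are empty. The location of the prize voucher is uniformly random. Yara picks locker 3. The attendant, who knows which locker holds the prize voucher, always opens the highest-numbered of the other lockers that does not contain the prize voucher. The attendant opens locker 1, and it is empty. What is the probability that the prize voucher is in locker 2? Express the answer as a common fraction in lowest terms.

1

Consider each possible location of the prize voucher in turn.
If it is in locker 1 (prior 1/3): the attendant opened locker 1, so this case is ruled out; weight (1/3)·0 = 0.
If it is in locker 2 (prior 1/3): locker 1 is the highest-numbered option available, probability 1; weight (1/3)·1 = 1/3.
If it is in locker 3 (prior 1/3): the attendant would have opened locker 2 instead, probability 0; weight (1/3)·0 = 0.
The weights sum to 1/3.
So P(the prize voucher in locker 2 | the attendant opened locker 1) = (1/3) / (1/3) = 1.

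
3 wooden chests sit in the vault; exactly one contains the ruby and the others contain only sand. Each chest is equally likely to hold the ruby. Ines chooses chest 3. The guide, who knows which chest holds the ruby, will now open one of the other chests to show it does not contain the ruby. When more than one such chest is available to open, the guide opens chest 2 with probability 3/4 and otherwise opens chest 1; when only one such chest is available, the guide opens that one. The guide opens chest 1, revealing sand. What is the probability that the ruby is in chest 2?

4/5

Apply Bayes' rule, conditioning on where the ruby actually is.
If it is in chest 1 (prior 1/3): the guide opened chest 1, so this case is ruled out; weight (1/3)·0 = 0.
If it is in chest 2 (prior 1/3): only chest 1 is available, probability 1; weight (1/3)·1 = 1/3.
If it is in chest 3 (prior 1/3): chest 2 is available but not opened, probability 1/4; weight (1/3)·(1/4) = 1/12.
The weights sum to 5/12.
So P(the ruby in chest 2 | the guide opened chest 1) = (1/3) / (5/12) = 4/5.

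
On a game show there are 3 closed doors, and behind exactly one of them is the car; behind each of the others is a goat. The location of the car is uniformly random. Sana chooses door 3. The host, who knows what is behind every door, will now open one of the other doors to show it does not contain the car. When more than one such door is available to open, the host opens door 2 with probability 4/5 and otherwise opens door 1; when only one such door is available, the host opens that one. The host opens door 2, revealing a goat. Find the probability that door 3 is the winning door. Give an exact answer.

4/9

Consider each possible location of the car in turn.
If it is behind door 1 (prior 1/3): only door 2 is available, probability 1; weight (1/3)·1 = 1/3.
If it is behind door 2 (prior 1/3): the host opened door 2, so this case is ruled out; weight (1/3)·0 = 0.
If it is behind door 3 (prior 1/3): door 2 is available, opened with probability 4/5; weight (1/3)·(4/5) = 4/15.
The weights sum to 3/5.
So P(the car behind door 3 | the host opened door 2) = (4/15) / (3/5) = 4/9.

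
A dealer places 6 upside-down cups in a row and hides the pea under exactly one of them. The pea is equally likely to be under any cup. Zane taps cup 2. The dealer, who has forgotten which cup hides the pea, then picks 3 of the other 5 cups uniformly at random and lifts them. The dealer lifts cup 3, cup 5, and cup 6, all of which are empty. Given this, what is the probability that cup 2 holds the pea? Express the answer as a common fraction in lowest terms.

Because the dealer chose which cups to lift without knowing where the pea is, the choice is independent of the prize location. Learning that none of the 3 opened cups holds the pea simply rules out those 3 locations and leaves the remaining 3 cups still equally likely by symmetry.
So P(the pea under cup 2) = 1/3.

1/3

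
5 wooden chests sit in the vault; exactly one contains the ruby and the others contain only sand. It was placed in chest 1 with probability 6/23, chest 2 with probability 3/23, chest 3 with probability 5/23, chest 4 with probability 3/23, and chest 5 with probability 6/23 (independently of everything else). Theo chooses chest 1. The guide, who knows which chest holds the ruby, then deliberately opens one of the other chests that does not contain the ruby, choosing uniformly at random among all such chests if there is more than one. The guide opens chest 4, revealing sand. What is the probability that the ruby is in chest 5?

Condition on the true location of the ruby.
If it is in chest 1 (prior 6/23): the guide has 4 equally likely choices, so probability 1/4; weight (6/23)·(1/4) = 3/46.
If it is in chest 2 (prior 3/23): the guide has 3 equally likely choices, so probability 1/3; weight (3/23)·(1/3) = 1/23.
If it is in chest 3 (prior 5/23): the guide has 3 equally likely choices, so probability 1/3; weight (5/23)·(1/3) = 5/69.
If it is in chest 4 (prior 3/23): the guide opened chest 4, so this case is ruled out; weight (3/23)·0 = 0.
If it is in chest 5 (prior 6/23): the guide has 3 equally likely choices, so probability 1/3; weight (6/23)·(1/3) = 2/23.
The weights sum to 37/138.
So P(the ruby in chest 5 | the guide opened chest 4) = (2/23) / (37/138) = 12/37.

12/37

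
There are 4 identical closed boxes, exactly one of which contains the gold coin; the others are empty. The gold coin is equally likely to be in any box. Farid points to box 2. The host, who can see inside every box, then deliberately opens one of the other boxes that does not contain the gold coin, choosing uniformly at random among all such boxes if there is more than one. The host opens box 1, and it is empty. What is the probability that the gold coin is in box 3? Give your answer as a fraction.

Apply Bayes' rule, conditioning on where the gold coin actually is.
If it is in box 1 (prior 1/4): the host opened box 1, so this case is ruled out; weight (1/4)·0 = 0.
If it is in box 2 (prior 1/4): the host has 3 equally likely choices, so probability 1/3; weight (1/4)·(1/3) = 1/12.
If it is in either of boxes 3 and 4 (prior 1/4 each): the host has 2 equally likely choices, so probability 1/2; weight (1/4)·(1/2) = 1/8 each.
The weights sum to 1/3.
So P(the gold coin in box 3 | the host opened box 1) = (1/8) / (1/3) = 3/8.

3/8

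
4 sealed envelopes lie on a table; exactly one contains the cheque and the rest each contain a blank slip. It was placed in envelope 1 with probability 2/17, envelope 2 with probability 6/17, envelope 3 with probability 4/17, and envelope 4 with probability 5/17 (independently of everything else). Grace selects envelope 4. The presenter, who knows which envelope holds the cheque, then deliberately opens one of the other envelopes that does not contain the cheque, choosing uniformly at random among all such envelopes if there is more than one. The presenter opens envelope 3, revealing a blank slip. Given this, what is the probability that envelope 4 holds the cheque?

Consider each possible location of the cheque in turn.
If it is in envelope 1 (prior 2/17): the presenter has 2 equally likely choices, so probability 1/2; weight (2/17)·(1/2) = 1/17.
If it is in envelope 2 (prior 6/17): the presenter has 2 equally likely choices, so probability 1/2; weight (6/17)·(1/2) = 3/17.
If it is in envelope 3 (prior 4/17): the presenter opened envelope 3, so this case is ruled out; weight (4/17)·0 = 0.
If it is in envelope 4 (prior 5/17): the presenter has 3 equally likely choices, so probability 1/3; weight (5/17)·(1/3) = 5/51.
The weights sum to 1/3.
So P(the cheque in envelope 4 | the presenter opened envelope 3) = (5/51) / (1/3) = 5/17.

5/17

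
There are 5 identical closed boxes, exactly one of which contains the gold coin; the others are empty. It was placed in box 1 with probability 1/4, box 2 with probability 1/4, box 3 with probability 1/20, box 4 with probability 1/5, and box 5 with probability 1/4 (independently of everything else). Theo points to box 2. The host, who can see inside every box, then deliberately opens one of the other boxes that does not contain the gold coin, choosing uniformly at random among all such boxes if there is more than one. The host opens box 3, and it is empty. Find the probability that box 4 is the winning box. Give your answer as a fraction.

16/71

Condition on the true location of the gold coin.
If it is in either of boxes 1 and 5 (prior 1/4 each): the host has 3 equally likely choices, so probability 1/3; weight (1/4)·(1/3) = 1/12 each.
If it is in box 2 (prior 1/4): the host has 4 equally likely choices, so probability 1/4; weight (1/4)·(1/4) = 1/16.
If it is in box 3 (prior 1/20): the host opened box 3, so this case is ruled out; weight (1/20)·0 = 0.
If it is in box 4 (prior 1/5): the host has 3 equally likely choices, so probability 1/3; weight (1/5)·(1/3) = 1/15.
The weights sum to 71/240.
So P(the gold coin in box 4 | the host opened box 3) = (1/15) / (71/240) = 16/71.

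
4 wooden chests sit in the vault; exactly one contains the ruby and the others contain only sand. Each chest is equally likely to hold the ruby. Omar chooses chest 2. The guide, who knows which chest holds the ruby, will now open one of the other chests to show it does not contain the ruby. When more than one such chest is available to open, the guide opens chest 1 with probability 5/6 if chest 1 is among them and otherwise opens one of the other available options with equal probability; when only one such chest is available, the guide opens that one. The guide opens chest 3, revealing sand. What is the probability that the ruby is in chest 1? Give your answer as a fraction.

Apply Bayes' rule, conditioning on where the ruby actually is.
If it is in chest 1 (prior 1/4): chest 1 holds the prize so is unavailable; the guide chooses uniformly among the 2 others, probability 1/2; weight (1/4)·(1/2) = 1/8.
If it is in chest 2 (prior 1/4): chest 1 is available but not opened; chest 3 gets probability (1 − 5/6)/2 = 1/12; weight (1/4)·(1/12) = 1/48.
If it is in chest 3 (prior 1/4): the guide opened chest 3, so this case is ruled out; weight (1/4)·0 = 0.
If it is in chest 4 (prior 1/4): chest 1 is available but not opened, probability 1/6; weight (1/4)·(1/6) = 1/24.
The weights sum to 3/16.
So P(the ruby in chest 1 | the guide opened chest 3) = (1/8) / (3/16) = 2/3.

2/3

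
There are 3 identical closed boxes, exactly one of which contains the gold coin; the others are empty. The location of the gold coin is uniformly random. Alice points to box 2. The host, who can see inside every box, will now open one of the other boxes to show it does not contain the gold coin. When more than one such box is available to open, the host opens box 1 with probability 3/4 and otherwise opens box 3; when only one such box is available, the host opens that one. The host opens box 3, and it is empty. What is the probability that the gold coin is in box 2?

Condition on the true location of the gold coin.
If it is in box 1 (prior 1/3): only box 3 is available, probability 1; weight (1/3)·1 = 1/3.
If it is in box 2 (prior 1/3): box 1 is available but not opened, probability 1/4; weight (1/3)·(1/4) = 1/12.
If it is in box 3 (prior 1/3): the host opened box 3, so this case is ruled out; weight (1/3)·0 = 0.
The weights sum to 5/12.
So P(the gold coin in box 2 | the host opened box 3) = (1/12) / (5/12) = 1/5.

1/5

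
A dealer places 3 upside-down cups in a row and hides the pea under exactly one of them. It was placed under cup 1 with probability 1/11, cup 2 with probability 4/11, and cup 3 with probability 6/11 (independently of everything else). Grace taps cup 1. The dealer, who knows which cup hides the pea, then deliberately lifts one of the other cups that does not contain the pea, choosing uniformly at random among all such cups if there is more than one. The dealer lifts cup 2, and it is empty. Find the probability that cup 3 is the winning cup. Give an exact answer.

12/13

Consider each possible location of the pea in turn.
If it is under cup 1 (prior 1/11): the dealer has 2 equally likely choices, so probability 1/2; weight (1/11)·(1/2) = 1/22.
If it is under cup 2 (prior 4/11): the dealer opened cup 2, so this case is ruled out; weight (4/11)·0 = 0.
If it is under cup 3 (prior 6/11): the dealer has no choice, probability 1; weight (6/11)·1 = 6/11.
The weights sum to 13/22.
So P(the pea under cup 3 | the dealer opened cup 2) = (6/11) / (13/22) = 12/13.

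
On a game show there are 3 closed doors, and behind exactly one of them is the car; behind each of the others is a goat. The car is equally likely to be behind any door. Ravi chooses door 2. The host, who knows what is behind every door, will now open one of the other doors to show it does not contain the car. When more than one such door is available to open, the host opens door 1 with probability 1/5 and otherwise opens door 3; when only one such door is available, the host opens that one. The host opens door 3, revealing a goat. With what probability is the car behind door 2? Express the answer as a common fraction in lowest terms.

Apply Bayes' rule, conditioning on where the car actually is.
If it is behind door 1 (prior 1/3): only door 3 is available, probability 1; weight (1/3)·1 = 1/3.
If it is behind door 2 (prior 1/3): door 1 is available but not opened, probability 4/5; weight (1/3)·(4/5) = 4/15.
If it is behind door 3 (prior 1/3): the host opened door 3, so this case is ruled out; weight (1/3)·0 = 0.
The weights sum to 3/5.
So P(the car behind door 2 | the host opened door 3) = (4/15) / (3/5) = 4/9.

4/9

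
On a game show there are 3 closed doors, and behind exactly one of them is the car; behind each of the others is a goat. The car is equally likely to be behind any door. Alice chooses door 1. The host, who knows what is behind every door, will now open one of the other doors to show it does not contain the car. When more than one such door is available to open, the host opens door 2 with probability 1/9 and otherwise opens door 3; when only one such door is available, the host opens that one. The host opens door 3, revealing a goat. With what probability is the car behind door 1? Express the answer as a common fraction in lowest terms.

8/17

Apply Bayes' rule, conditioning on where the car actually is.
If it is behind door 1 (prior 1/3): door 2 is available but not opened, probability 8/9; weight (1/3)·(8/9) = 8/27.
If it is behind door 2 (prior 1/3): only door 3 is available, probability 1; weight (1/3)·1 = 1/3.
If it is behind door 3 (prior 1/3): the host opened door 3, so this case is ruled out; weight (1/3)·0 = 0.
The weights sum to 17/27.
So P(the car behind door 1 | the host opened door 3) = (8/27) / (17/27) = 8/17.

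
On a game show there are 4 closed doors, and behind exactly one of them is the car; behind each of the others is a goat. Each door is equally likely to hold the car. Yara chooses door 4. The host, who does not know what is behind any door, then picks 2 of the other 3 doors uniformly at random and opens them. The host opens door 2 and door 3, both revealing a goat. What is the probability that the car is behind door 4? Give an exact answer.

Because the host chose which doors to open without knowing where the car is, the choice is independent of the prize location. Learning that none of the 2 opened doors holds the car simply rules out those 2 locations and leaves the remaining 2 doors still equally likely by symmetry.
So P(the car behind door 4) = 1/2.

1/2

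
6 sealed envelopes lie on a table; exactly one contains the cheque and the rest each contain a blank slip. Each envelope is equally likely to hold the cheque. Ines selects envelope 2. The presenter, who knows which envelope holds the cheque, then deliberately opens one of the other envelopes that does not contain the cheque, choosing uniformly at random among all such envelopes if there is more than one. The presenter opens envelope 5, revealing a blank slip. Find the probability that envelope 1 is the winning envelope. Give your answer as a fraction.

Condition on the true location of the cheque.
If it is in any of envelopes 1, 3, 4, and 6 (prior 1/6 each): the presenter has 4 equally likely choices, so probability 1/4; weight (1/6)·(1/4) = 1/24 each.
If it is in envelope 2 (prior 1/6): the presenter has 5 equally likely choices, so probability 1/5; weight (1/6)·(1/5) = 1/30.
If it is in envelope 5 (prior 1/6): the presenter opened envelope 5, so this case is ruled out; weight (1/6)·0 = 0.
The weights sum to 1/5.
So P(the cheque in envelope 1 | the presenter opened envelope 5) = (1/24) / (1/5) = 5/24.

5/24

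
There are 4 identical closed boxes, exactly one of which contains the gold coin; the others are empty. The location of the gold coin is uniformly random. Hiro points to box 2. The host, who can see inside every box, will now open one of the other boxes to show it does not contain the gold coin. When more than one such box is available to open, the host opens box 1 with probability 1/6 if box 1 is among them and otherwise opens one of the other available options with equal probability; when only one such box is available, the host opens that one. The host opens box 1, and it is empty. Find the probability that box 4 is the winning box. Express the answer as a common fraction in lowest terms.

1/3

Consider each possible location of the gold coin in turn.
If it is in box 1 (prior 1/4): the host opened box 1, so this case is ruled out; weight (1/4)·0 = 0.
If it is in any of boxes 2, 3, and 4 (prior 1/4 each): box 1 is available, opened with probability 1/6; weight (1/4)·(1/6) = 1/24 each.
The weights sum to 1/8.
So P(the gold coin in box 4 | the host opened box 1) = (1/24) / (1/8) = 1/3.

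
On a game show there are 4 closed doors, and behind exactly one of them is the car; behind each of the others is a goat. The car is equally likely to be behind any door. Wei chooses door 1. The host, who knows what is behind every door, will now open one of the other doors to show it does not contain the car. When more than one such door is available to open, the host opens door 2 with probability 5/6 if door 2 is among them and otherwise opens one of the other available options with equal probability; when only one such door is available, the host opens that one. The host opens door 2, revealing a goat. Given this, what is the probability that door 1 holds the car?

Consider each possible location of the car in turn.
If it is behind any of doors 1, 3, and 4 (prior 1/4 each): door 2 is available, opened with probability 5/6; weight (1/4)·(5/6) = 5/24 each.
If it is behind door 2 (prior 1/4): the host opened door 2, so this case is ruled out; weight (1/4)·0 = 0.
The weights sum to 5/8.
So P(the car behind door 1 | the host opened door 2) = (5/24) / (5/8) = 1/3.

1/3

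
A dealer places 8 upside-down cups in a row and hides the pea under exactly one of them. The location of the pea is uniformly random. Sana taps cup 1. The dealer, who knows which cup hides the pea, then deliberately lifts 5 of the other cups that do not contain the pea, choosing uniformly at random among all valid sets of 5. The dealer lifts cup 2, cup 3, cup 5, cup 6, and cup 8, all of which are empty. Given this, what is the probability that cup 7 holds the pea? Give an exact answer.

7/16

Consider each possible location of the pea in turn.
If it is under cup 1 (prior 1/8): the dealer has 21 equally likely choices, so probability 1/21; weight (1/8)·(1/21) = 1/168.
If it is under any of cups 2, 3, 5, 6, and 8 (prior 1/8 each): that cup was opened and seen not to hold the prize — ruled out; weight (1/8)·0 = 0 each.
If it is under either of cups 4 and 7 (prior 1/8 each): the dealer has 6 equally likely choices, so probability 1/6; weight (1/8)·(1/6) = 1/48 each.
The weights sum to 1/21.
So P(the pea under cup 7 | the dealer opened cup 2, cup 3, cup 5, cup 6, and cup 8) = (1/48) / (1/21) = 7/16.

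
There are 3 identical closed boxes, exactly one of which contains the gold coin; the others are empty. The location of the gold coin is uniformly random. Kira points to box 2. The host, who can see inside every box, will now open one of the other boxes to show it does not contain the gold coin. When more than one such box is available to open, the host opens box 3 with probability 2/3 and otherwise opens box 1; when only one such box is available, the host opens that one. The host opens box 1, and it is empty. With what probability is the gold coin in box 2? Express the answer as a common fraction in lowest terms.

Apply Bayes' rule, conditioning on where the gold coin actually is.
If it is in box 1 (prior 1/3): the host opened box 1, so this case is ruled out; weight (1/3)·0 = 0.
If it is in box 2 (prior 1/3): box 3 is available but not opened, probability 1/3; weight (1/3)·(1/3) = 1/9.
If it is in box 3 (prior 1/3): only box 1 is available, probability 1; weight (1/3)·1 = 1/3.
The weights sum to 4/9.
So P(the gold coin in box 2 | the host opened box 1) = (1/9) / (4/9) = 1/4.

1/4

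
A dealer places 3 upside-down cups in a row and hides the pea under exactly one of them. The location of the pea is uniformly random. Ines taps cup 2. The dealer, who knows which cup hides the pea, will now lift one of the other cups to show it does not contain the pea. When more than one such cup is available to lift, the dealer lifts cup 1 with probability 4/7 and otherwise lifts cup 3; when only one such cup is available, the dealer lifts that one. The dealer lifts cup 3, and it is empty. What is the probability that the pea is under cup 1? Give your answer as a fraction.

Apply Bayes' rule, conditioning on where the pea actually is.
If it is under cup 1 (prior 1/3): only cup 3 is available, probability 1; weight (1/3)·1 = 1/3.
If it is under cup 2 (prior 1/3): cup 1 is available but not opened, probability 3/7; weight (1/3)·(3/7) = 1/7.
If it is under cup 3 (prior 1/3): the dealer opened cup 3, so this case is ruled out; weight (1/3)·0 = 0.
The weights sum to 10/21.
So P(the pea under cup 1 | the dealer opened cup 3) = (1/3) / (10/21) = 7/10.

7/10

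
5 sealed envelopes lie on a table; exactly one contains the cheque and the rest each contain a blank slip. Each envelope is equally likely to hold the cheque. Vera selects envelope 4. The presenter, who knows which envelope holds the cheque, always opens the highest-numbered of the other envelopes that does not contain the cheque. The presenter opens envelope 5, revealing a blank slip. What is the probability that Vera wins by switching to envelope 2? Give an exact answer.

Consider each possible location of the cheque in turn.
If it is in any of envelopes 1, 2, 3, and 4 (prior 1/5 each): envelope 5 is the highest-numbered option available, probability 1; weight (1/5)·1 = 1/5 each.
If it is in envelope 5 (prior 1/5): the presenter opened envelope 5, so this case is ruled out; weight (1/5)·0 = 0.
The weights sum to 4/5.
So P(the cheque in envelope 2 | the presenter opened envelope 5) = (1/5) / (4/5) = 1/4.

1/4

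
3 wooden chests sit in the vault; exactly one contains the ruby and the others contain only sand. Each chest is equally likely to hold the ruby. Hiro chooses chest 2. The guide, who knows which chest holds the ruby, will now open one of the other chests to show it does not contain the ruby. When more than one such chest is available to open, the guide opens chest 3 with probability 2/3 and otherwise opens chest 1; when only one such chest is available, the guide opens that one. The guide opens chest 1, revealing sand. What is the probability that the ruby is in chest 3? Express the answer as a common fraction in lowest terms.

3/4

Apply Bayes' rule, conditioning on where the ruby actually is.
If it is in chest 1 (prior 1/3): the guide opened chest 1, so this case is ruled out; weight (1/3)·0 = 0.
If it is in chest 2 (prior 1/3): chest 3 is available but not opened, probability 1/3; weight (1/3)·(1/3) = 1/9.
If it is in chest 3 (prior 1/3): only chest 1 is available, probability 1; weight (1/3)·1 = 1/3.
The weights sum to 4/9.
So P(the ruby in chest 3 | the guide opened chest 1) = (1/3) / (4/9) = 3/4.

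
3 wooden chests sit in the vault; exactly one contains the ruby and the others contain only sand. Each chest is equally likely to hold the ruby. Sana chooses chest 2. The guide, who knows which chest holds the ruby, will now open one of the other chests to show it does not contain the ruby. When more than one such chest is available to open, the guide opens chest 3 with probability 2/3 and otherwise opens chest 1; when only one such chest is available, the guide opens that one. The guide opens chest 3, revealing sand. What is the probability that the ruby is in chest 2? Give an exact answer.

Condition on the true location of the ruby.
If it is in chest 1 (prior 1/3): only chest 3 is available, probability 1; weight (1/3)·1 = 1/3.
If it is in chest 2 (prior 1/3): chest 3 is available, opened with probability 2/3; weight (1/3)·(2/3) = 2/9.
If it is in chest 3 (prior 1/3): the guide opened chest 3, so this case is ruled out; weight (1/3)·0 = 0.
The weights sum to 5/9.
So P(the ruby in chest 2 | the guide opened chest 3) = (2/9) / (5/9) = 2/5.

2/5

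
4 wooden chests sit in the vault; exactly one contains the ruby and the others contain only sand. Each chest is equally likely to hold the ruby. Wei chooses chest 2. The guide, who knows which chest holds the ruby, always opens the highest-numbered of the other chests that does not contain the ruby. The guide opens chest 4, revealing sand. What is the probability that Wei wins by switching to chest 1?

Condition on the true location of the ruby.
If it is in any of chests 1, 2, and 3 (prior 1/4 each): chest 4 is the highest-numbered option available, probability 1; weight (1/4)·1 = 1/4 each.
If it is in chest 4 (prior 1/4): the guide opened chest 4, so this case is ruled out; weight (1/4)·0 = 0.
The weights sum to 3/4.
So P(the ruby in chest 1 | the guide opened chest 4) = (1/4) / (3/4) = 1/3.

1/3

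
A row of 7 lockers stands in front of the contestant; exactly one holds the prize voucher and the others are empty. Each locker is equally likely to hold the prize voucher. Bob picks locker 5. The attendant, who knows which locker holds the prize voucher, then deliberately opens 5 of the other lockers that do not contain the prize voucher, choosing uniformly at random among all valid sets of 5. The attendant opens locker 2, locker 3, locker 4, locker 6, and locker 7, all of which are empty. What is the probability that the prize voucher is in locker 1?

6/7

Apply Bayes' rule, conditioning on where the prize voucher actually is.
If it is in locker 1 (prior 1/7): the attendant has no choice, probability 1; weight (1/7)·1 = 1/7.
If it is in any of lockers 2, 3, 4, 6, and 7 (prior 1/7 each): that locker was opened and seen not to hold the prize — ruled out; weight (1/7)·0 = 0 each.
If it is in locker 5 (prior 1/7): the attendant has 6 equally likely choices, so probability 1/6; weight (1/7)·(1/6) = 1/42.
The weights sum to 1/6.
So P(the prize voucher in locker 1 | the attendant opened locker 2, locker 3, locker 4, locker 6, and locker 7) = (1/7) / (1/6) = 6/7.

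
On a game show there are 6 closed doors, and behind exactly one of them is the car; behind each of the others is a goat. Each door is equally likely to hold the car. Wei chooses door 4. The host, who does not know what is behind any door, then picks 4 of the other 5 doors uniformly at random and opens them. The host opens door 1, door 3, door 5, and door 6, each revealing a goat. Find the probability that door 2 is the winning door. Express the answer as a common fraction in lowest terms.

Because the host chose which doors to open without knowing where the car is, the choice is independent of the prize location. Learning that none of the 4 opened doors holds the car simply rules out those 4 locations and leaves the remaining 2 doors still equally likely by symmetry.
So P(the car behind door 2) = 1/2.

1/2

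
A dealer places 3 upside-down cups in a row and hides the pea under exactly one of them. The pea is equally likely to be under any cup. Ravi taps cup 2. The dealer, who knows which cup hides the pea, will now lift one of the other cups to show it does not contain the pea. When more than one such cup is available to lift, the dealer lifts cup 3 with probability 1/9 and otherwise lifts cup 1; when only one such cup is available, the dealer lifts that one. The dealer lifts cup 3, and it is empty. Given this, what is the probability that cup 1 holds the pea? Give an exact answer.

9/10

Condition on the true location of the pea.
If it is under cup 1 (prior 1/3): only cup 3 is available, probability 1; weight (1/3)·1 = 1/3.
If it is under cup 2 (prior 1/3): cup 3 is available, opened with probability 1/9; weight (1/3)·(1/9) = 1/27.
If it is under cup 3 (prior 1/3): the dealer opened cup 3, so this case is ruled out; weight (1/3)·0 = 0.
The weights sum to 10/27.
So P(the pea under cup 1 | the dealer opened cup 3) = (1/3) / (10/27) = 9/10.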